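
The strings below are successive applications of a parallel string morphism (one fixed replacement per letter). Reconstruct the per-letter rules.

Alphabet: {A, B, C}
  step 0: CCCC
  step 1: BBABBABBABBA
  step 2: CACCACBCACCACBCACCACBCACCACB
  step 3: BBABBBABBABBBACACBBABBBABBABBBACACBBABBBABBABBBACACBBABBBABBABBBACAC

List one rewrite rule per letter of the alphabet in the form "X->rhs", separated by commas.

A->B, B->CAC, C->BBA

  step 2 ⇒ step 3: CACCACBCACCACBCACCACBCACCACB ⇒ BBA·B·BBA·BBA·B·BBA·CAC·BBA·B·BBA·BBA·B·BBA·CAC·BBA·B·BBA·BBA·B·BBA·CAC·BBA·B·BBA·BBA·B·BBA·CAC
    A ↦ B
    B ↦ CAC
    C ↦ BBA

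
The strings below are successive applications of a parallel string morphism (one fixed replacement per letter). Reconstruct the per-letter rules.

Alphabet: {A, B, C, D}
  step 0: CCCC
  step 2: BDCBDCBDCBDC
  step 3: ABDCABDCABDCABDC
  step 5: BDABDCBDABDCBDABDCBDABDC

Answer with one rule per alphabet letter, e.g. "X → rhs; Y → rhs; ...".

  step 2 ⇒ step 3: BDCBDCBDCBDC ⇒ A·B·DC·A·B·DC·A·B·DC·A·B·DC
    B ↦ A
    C ↦ DC
    D ↦ B
    A ↦ D  (constrained at step 3)

A->D, B->A, C->DC, D->B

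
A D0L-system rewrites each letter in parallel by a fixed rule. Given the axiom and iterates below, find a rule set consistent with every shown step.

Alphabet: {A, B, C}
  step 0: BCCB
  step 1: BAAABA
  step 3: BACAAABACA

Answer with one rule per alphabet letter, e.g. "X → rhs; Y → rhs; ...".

  step 0 ⇒ step 1: BCCB ⇒ BA·A·A·BA
    B ↦ BA
    C ↦ A
    A ↦ C  (constrained at step 1)

A->C, B->BA, C->A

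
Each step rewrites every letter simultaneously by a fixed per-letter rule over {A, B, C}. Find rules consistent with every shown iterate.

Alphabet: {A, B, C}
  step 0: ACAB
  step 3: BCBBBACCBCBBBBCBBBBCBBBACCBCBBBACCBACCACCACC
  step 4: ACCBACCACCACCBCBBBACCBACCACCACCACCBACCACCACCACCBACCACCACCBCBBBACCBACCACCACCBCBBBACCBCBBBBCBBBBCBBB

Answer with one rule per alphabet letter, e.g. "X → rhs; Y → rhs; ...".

A->BCB, B->ACC, C->B

  step 3 ⇒ step 4: BCBBBACCBCBBBBCBBBBCBBBACCBCBBBACCBACCACCACC ⇒ ACC·B·ACC·ACC·ACC·BCB·B·B·ACC·B·ACC·ACC·ACC·ACC·B·ACC·ACC·ACC·ACC·B·ACC·ACC·ACC·BCB·B·B·ACC·B·ACC·ACC·ACC·BCB·B·B·ACC·BCB·B·B·BCB·B·B·BCB·B·B
    A ↦ BCB
    B ↦ ACC
    C ↦ B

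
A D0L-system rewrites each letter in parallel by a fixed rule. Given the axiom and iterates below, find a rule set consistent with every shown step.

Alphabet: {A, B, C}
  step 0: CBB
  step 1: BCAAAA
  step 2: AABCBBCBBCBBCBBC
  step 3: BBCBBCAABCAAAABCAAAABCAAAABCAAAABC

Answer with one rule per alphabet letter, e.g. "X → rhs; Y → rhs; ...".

  step 2 ⇒ step 3: AABCBBCBBCBBCBBC ⇒ BBC·BBC·AA·BC·AA·AA·BC·AA·AA·BC·AA·AA·BC·AA·AA·BC
    A ↦ BBC
    B ↦ AA
    C ↦ BC

A->BBC, B->AA, C->BC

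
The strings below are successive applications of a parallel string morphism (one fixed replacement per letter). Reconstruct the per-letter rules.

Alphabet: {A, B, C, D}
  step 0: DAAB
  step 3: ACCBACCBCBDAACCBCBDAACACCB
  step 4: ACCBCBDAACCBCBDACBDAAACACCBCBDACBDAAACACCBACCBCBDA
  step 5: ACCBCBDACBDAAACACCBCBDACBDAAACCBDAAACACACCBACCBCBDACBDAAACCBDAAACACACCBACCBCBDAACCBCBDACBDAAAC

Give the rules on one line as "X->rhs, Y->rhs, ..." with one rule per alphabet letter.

A->AC, B->DA, C->CB, D->A

  step 4 ⇒ step 5: ACCBCBDAACCBCBDACBDAAACACCBCBDACBDAAACACCBACCBCBDA ⇒ AC·CB·CB·DA·CB·DA·A·AC·AC·CB·CB·DA·CB·DA·A·AC·CB·DA·A·AC·AC·AC·CB·AC·CB·CB·DA·CB·DA·A·AC·CB·DA·A·AC·AC·AC·CB·AC·CB·CB·DA·AC·CB·CB·DA·CB·DA·A·AC
    A ↦ AC
    B ↦ DA
    C ↦ CB
    D ↦ A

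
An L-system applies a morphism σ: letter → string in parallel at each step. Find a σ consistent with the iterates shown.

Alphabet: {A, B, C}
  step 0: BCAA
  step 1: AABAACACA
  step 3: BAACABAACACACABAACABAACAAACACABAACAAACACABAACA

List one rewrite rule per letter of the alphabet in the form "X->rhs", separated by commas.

A->CA, B->AA, C->BAA

  step 0 ⇒ step 1: BCAA ⇒ AA·BAA·CA·CA
    A ↦ CA
    B ↦ AA
    C ↦ BAA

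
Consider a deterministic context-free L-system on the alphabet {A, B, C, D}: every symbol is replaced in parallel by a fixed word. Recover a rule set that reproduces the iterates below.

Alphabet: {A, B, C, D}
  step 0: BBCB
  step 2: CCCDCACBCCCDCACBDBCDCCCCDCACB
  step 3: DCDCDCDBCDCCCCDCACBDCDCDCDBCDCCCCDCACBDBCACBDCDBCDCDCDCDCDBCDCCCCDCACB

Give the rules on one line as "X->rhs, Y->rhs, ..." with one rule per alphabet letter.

A->CCC, B->ACB, C->DC, D->DBC

  step 2 ⇒ step 3: CCCDCACBCCCDCACBDBCDCCCCDCACB ⇒ DC·DC·DC·DBC·DC·CCC·DC·ACB·DC·DC·DC·DBC·DC·CCC·DC·ACB·DBC·ACB·DC·DBC·DC·DC·DC·DC·DBC·DC·CCC·DC·ACB
    A ↦ CCC
    B ↦ ACB
    C ↦ DC
    D ↦ DBC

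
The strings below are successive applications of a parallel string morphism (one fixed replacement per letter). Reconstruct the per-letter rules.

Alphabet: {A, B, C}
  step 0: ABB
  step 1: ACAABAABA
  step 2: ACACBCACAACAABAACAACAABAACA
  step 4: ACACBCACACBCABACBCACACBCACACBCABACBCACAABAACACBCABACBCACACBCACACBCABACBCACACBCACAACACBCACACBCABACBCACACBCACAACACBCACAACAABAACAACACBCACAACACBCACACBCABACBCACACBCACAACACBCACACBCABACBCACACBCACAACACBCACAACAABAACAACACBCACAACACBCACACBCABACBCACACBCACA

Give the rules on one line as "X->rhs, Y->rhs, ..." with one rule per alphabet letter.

  step 1 ⇒ step 2: ACAABAABA ⇒ ACA·CBC·ACA·ACA·ABA·ACA·ACA·ABA·ACA
    A ↦ ACA
    B ↦ ABA
    C ↦ CBC

A->ACA, B->ABA, C->CBC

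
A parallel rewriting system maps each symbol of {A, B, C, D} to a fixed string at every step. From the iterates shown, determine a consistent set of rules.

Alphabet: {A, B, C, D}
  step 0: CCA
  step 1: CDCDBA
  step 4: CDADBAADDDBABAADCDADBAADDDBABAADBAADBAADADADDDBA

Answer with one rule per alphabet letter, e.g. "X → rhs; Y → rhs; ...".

A->BA, B->DD, C->CD, D->AD

  step 0 ⇒ step 1: CCA ⇒ CD·CD·BA
    A ↦ BA
    C ↦ CD
    B ↦ DD  (constrained at step 1)
    D ↦ AD  (constrained at step 1)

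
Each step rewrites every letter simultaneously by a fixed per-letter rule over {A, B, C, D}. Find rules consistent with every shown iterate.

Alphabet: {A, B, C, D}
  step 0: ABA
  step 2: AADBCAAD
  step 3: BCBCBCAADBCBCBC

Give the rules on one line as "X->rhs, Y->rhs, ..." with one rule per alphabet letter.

A->BC, B->A, C->AD, D->BC

  step 2 ⇒ step 3: AADBCAAD ⇒ BC·BC·BC·A·AD·BC·BC·BC
    A ↦ BC
    B ↦ A
    C ↦ AD
    D ↦ BC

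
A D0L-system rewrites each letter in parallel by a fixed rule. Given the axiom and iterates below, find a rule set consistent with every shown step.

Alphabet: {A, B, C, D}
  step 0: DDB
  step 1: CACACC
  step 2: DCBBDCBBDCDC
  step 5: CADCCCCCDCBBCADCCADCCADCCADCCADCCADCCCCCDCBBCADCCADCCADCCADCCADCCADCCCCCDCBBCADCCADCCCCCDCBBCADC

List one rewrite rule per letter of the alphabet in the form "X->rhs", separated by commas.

A->BB, B->CC, C->DC, D->CA

  step 1 ⇒ step 2: CACACC ⇒ DC·BB·DC·BB·DC·DC
    A ↦ BB
    C ↦ DC
  step 0 ⇒ step 1: DDB ⇒ CA·CA·CC
    B ↦ CC
  step 0 ⇒ step 1: DDB ⇒ CA·CA·CC
    D ↦ CA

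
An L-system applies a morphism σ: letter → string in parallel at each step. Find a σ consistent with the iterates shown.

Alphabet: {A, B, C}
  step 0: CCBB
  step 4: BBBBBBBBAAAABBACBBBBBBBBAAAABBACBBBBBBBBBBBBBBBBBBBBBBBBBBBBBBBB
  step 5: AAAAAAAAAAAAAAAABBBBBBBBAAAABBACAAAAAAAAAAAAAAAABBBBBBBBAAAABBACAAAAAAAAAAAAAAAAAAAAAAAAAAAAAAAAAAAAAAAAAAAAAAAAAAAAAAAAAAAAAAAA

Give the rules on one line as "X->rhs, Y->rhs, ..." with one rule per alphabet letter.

  step 4 ⇒ step 5: BBBBBBBBAAAABBACBBBBBBBBAAAABBACBBBBBBBBBBBBBBBBBBBBBBBBBBBBBBBB ⇒ AA·AA·AA·AA·AA·AA·AA·AA·BB·BB·BB·BB·AA·AA·BB·AC·AA·AA·AA·AA·AA·AA·AA·AA·BB·BB·BB·BB·AA·AA·BB·AC·AA·AA·AA·AA·AA·AA·AA·AA·AA·AA·AA·AA·AA·AA·AA·AA·AA·AA·AA·AA·AA·AA·AA·AA·AA·AA·AA·AA·AA·AA·AA·AA
    A ↦ BB
    B ↦ AA
    C ↦ AC

A->BB, B->AA, C->AC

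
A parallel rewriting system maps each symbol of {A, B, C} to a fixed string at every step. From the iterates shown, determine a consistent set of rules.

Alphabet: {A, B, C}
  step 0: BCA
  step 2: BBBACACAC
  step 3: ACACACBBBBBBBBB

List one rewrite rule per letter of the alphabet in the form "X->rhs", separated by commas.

A->B, B->AC, C->BB

  step 2 ⇒ step 3: BBBACACAC ⇒ AC·AC·AC·B·BB·B·BB·B·BB
    A ↦ B
    B ↦ AC
    C ↦ BB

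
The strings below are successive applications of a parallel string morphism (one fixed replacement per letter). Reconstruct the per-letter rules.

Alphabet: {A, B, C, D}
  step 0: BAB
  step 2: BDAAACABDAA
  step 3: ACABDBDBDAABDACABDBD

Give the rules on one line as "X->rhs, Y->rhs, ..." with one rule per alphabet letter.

A->BD, B->AC, C->AA, D->A

  step 2 ⇒ step 3: BDAAACABDAA ⇒ AC·A·BD·BD·BD·AA·BD·AC·A·BD·BD
    A ↦ BD
    B ↦ AC
    C ↦ AA
    D ↦ A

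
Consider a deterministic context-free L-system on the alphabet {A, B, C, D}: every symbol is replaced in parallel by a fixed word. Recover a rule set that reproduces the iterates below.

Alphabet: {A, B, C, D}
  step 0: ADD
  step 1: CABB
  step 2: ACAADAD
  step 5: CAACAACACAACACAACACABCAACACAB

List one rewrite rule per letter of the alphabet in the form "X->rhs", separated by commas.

A->CA, B->AD, C->A, D->B

  step 1 ⇒ step 2: CABB ⇒ A·CA·AD·AD
    A ↦ CA
    B ↦ AD
    C ↦ A
  step 0 ⇒ step 1: ADD ⇒ CA·B·B
    D ↦ B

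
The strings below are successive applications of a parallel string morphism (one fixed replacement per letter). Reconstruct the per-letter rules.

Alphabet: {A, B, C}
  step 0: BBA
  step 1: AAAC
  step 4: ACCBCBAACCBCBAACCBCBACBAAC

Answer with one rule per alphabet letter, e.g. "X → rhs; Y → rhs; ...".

  step 0 ⇒ step 1: BBA ⇒ A·A·AC
    A ↦ AC
    B ↦ A
    C ↦ CB  (constrained at step 1)

A->AC, B->A, C->CB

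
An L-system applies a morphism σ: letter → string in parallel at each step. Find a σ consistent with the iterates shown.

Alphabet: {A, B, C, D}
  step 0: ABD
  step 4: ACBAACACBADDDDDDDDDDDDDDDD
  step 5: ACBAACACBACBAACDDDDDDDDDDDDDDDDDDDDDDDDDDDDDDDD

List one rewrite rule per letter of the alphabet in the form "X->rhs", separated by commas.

  step 4 ⇒ step 5: ACBAACACBADDDDDDDDDDDDDDDD ⇒ AC·B·A·AC·AC·B·AC·B·A·AC·DD·DD·DD·DD·DD·DD·DD·DD·DD·DD·DD·DD·DD·DD·DD·DD
    A ↦ AC
    B ↦ A
    C ↦ B
    D ↦ DD

A->AC, B->A, C->B, D->DD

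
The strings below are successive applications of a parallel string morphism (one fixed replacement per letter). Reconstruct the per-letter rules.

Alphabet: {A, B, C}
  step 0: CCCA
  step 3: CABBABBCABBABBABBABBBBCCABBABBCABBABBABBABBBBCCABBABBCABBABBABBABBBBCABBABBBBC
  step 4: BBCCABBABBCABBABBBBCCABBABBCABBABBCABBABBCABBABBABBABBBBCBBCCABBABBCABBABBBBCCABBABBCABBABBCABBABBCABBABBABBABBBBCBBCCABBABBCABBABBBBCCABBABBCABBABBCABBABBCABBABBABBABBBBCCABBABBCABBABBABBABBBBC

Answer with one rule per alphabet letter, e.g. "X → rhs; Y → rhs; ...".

  step 3 ⇒ step 4: CABBABBCABBABBABBABBBBCCABBABBCABBABBABBABBBBCCABBABBCABBABBABBABBBBCABBABBBBC ⇒ BBC·C·ABB·ABB·C·ABB·ABB·BBC·C·ABB·ABB·C·ABB·ABB·C·ABB·ABB·C·ABB·ABB·ABB·ABB·BBC·BBC·C·ABB·ABB·C·ABB·ABB·BBC·C·ABB·ABB·C·ABB·ABB·C·ABB·ABB·C·ABB·ABB·ABB·ABB·BBC·BBC·C·ABB·ABB·C·ABB·ABB·BBC·C·ABB·ABB·C·ABB·ABB·C·ABB·ABB·C·ABB·ABB·ABB·ABB·BBC·C·ABB·ABB·C·ABB·ABB·ABB·ABB·BBC
    A ↦ C
    B ↦ ABB
    C ↦ BBC

A->C, B->ABB, C->BBC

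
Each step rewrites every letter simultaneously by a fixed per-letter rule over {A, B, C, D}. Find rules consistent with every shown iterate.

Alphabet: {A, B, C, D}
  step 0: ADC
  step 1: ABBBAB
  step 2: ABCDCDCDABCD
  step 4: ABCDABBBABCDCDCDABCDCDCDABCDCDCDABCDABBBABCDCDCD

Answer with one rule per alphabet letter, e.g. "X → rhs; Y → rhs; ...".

A->AB, B->CD, C->AB, D->BB

  step 1 ⇒ step 2: ABBBAB ⇒ AB·CD·CD·CD·AB·CD
    A ↦ AB
    B ↦ CD
  step 0 ⇒ step 1: ADC ⇒ AB·BB·AB
    C ↦ AB
  step 0 ⇒ step 1: ADC ⇒ AB·BB·AB
    D ↦ BB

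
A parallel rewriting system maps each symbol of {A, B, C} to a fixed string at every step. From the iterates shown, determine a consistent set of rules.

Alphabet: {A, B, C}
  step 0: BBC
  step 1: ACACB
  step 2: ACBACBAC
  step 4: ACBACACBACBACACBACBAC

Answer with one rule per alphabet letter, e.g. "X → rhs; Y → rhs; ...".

A->AC, B->AC, C->B

  step 1 ⇒ step 2: ACACB ⇒ AC·B·AC·B·AC
    A ↦ AC
    B ↦ AC
    C ↦ B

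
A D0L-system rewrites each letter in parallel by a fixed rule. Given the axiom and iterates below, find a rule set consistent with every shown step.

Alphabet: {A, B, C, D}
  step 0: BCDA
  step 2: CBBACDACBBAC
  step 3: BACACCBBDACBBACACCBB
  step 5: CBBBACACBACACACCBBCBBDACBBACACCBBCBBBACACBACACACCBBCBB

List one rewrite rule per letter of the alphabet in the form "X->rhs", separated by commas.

A->CB, B->AC, C->B, D->DA

  step 2 ⇒ step 3: CBBACDACBBAC ⇒ B·AC·AC·CB·B·DA·CB·B·AC·AC·CB·B
    A ↦ CB
    B ↦ AC
    C ↦ B
    D ↦ DA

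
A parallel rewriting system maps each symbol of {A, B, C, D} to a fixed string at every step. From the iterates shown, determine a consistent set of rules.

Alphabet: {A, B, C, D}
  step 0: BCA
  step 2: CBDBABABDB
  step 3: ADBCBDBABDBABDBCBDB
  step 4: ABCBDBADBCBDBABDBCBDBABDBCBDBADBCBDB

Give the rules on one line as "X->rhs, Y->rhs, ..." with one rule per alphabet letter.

  step 3 ⇒ step 4: ADBCBDBABDBABDBCBDB ⇒ AB·CB·DB·A·DB·CB·DB·AB·DB·CB·DB·AB·DB·CB·DB·A·DB·CB·DB
    A ↦ AB
    B ↦ DB
    C ↦ A
    D ↦ CB

A->AB, B->DB, C->A, D->CB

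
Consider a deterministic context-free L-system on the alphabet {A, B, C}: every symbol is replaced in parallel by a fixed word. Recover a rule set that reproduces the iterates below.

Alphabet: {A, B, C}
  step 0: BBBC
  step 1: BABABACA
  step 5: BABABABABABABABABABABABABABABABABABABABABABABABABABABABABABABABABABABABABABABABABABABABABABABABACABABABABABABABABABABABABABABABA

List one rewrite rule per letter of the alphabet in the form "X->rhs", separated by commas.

A->BA, B->BA, C->CA

  step 0 ⇒ step 1: BBBC ⇒ BA·BA·BA·CA
    B ↦ BA
    C ↦ CA
    A ↦ BA  (constrained at step 1)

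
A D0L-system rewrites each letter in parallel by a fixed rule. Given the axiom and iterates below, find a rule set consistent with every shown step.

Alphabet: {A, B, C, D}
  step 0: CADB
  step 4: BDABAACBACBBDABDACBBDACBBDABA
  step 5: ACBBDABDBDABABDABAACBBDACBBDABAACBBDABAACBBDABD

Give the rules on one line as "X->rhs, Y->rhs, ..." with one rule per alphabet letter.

  step 4 ⇒ step 5: BDABAACBACBBDABDACBBDACBBDABA ⇒ A·CB·BD·A·BD·BD·AB·A·BD·AB·A·A·CB·BD·A·CB·BD·AB·A·A·CB·BD·AB·A·A·CB·BD·A·BD
    A ↦ BD
    B ↦ A
    C ↦ AB
    D ↦ CB

A->BD, B->A, C->AB, D->CB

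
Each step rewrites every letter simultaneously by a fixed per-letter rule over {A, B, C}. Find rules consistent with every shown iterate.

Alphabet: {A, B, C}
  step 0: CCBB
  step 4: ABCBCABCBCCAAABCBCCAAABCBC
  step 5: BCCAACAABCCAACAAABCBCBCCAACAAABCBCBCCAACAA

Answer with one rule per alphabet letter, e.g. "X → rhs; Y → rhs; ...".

  step 4 ⇒ step 5: ABCBCABCBCCAAABCBCCAAABCBC ⇒ BC·CA·A·CA·A·BC·CA·A·CA·A·A·BC·BC·BC·CA·A·CA·A·A·BC·BC·BC·CA·A·CA·A
    A ↦ BC
    B ↦ CA
    C ↦ A

A->BC, B->CA, C->A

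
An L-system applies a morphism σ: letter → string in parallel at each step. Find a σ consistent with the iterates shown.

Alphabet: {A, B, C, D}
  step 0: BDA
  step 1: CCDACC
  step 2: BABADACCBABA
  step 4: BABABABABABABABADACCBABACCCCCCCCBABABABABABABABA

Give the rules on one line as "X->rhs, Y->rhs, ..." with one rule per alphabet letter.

  step 1 ⇒ step 2: CCDACC ⇒ BA·BA·DA·CC·BA·BA
    A ↦ CC
    C ↦ BA
    D ↦ DA
  step 0 ⇒ step 1: BDA ⇒ CC·DA·CC
    B ↦ CC

A->CC, B->CC, C->BA, D->DA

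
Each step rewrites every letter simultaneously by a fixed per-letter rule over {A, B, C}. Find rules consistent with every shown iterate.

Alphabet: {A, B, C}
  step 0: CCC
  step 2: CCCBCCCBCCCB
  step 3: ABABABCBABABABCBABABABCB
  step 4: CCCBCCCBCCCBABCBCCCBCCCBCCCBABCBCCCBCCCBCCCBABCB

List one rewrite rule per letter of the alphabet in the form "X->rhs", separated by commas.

  step 3 ⇒ step 4: ABABABCBABABABCBABABABCB ⇒ CC·CB·CC·CB·CC·CB·AB·CB·CC·CB·CC·CB·CC·CB·AB·CB·CC·CB·CC·CB·CC·CB·AB·CB
    A ↦ CC
    B ↦ CB
    C ↦ AB

A->CC, B->CB, C->AB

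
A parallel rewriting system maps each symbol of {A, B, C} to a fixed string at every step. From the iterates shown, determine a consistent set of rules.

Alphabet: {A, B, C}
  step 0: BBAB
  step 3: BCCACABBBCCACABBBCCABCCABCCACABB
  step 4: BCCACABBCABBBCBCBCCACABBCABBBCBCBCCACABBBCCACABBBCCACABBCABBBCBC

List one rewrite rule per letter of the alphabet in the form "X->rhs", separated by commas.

  step 3 ⇒ step 4: BCCACABBBCCACABBBCCABCCABCCACABB ⇒ BC·CA·CA·BB·CA·BB·BC·BC·BC·CA·CA·BB·CA·BB·BC·BC·BC·CA·CA·BB·BC·CA·CA·BB·BC·CA·CA·BB·CA·BB·BC·BC
    A ↦ BB
    B ↦ BC
    C ↦ CA

A->BB, B->BC, C->CA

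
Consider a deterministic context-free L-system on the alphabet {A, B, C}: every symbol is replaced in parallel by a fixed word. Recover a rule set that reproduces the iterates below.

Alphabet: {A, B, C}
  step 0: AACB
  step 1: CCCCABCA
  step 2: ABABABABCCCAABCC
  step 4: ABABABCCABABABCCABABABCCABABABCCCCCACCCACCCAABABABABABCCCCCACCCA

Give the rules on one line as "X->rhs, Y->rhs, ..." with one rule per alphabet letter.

A->CC, B->CA, C->AB

  step 1 ⇒ step 2: CCCCABCA ⇒ AB·AB·AB·AB·CC·CA·AB·CC
    A ↦ CC
    B ↦ CA
    C ↦ AB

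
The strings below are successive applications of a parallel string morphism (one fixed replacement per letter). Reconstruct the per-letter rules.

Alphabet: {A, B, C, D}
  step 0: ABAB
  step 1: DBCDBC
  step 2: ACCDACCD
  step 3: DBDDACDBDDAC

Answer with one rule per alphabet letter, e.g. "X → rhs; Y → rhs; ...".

  step 2 ⇒ step 3: ACCDACCD ⇒ DB·D·D·AC·DB·D·D·AC
    A ↦ DB
    C ↦ D
    D ↦ AC
  step 0 ⇒ step 1: ABAB ⇒ DB·C·DB·C
    B ↦ C

A->DB, B->C, C->D, D->AC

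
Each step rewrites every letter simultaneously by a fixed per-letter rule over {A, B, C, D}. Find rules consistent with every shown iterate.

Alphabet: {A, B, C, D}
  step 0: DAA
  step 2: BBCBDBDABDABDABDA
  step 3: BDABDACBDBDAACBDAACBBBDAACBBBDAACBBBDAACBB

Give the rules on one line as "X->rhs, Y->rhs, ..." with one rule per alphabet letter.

  step 2 ⇒ step 3: BBCBDBDABDABDABDA ⇒ BDA·BDA·CBD·BDA·AC·BDA·AC·BB·BDA·AC·BB·BDA·AC·BB·BDA·AC·BB
    A ↦ BB
    B ↦ BDA
    C ↦ CBD
    D ↦ AC

A->BB, B->BDA, C->CBD, D->AC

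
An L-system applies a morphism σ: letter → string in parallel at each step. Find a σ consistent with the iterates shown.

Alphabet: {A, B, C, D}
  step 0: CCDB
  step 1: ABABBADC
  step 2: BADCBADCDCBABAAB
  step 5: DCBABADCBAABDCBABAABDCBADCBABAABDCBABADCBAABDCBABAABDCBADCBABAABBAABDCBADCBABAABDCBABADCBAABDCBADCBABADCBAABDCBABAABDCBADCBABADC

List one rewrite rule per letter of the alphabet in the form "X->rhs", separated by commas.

  step 1 ⇒ step 2: ABABBADC ⇒ BA·DC·BA·DC·DC·BA·BA·AB
    A ↦ BA
    B ↦ DC
    C ↦ AB
    D ↦ BA

A->BA, B->DC, C->AB, D->BA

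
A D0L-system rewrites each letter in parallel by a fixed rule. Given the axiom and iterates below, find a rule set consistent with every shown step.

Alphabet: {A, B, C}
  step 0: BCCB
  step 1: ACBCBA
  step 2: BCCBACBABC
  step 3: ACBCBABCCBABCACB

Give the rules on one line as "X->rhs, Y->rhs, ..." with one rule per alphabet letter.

A->BC, B->A, C->CB

  step 2 ⇒ step 3: BCCBACBABC ⇒ A·CB·CB·A·BC·CB·A·BC·A·CB
    A ↦ BC
    B ↦ A
    C ↦ CB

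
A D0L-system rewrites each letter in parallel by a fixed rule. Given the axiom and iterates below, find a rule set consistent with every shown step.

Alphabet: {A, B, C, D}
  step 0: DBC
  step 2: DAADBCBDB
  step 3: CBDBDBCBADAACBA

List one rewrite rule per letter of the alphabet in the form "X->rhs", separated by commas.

  step 2 ⇒ step 3: DAADBCBDB ⇒ CB·DB·DB·CB·A·DA·A·CB·A
    A ↦ DB
    B ↦ A
    C ↦ DA
    D ↦ CB

A->DB, B->A, C->DA, D->CB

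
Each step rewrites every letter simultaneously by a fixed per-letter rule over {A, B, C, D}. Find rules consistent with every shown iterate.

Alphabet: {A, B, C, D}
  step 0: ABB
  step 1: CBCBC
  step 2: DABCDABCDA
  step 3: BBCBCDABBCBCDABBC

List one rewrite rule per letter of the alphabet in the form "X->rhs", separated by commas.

  step 2 ⇒ step 3: DABCDABCDA ⇒ BB·C·BC·DA·BB·C·BC·DA·BB·C
    A ↦ C
    B ↦ BC
    C ↦ DA
    D ↦ BB

A->C, B->BC, C->DA, D->BB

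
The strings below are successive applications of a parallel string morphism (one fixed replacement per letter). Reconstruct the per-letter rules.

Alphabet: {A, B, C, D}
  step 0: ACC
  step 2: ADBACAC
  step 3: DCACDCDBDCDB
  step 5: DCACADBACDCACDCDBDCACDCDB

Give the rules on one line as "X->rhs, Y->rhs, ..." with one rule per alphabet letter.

  step 2 ⇒ step 3: ADBACAC ⇒ DC·A·C·DC·DB·DC·DB
    A ↦ DC
    B ↦ C
    C ↦ DB
    D ↦ A

A->DC, B->C, C->DB, D->A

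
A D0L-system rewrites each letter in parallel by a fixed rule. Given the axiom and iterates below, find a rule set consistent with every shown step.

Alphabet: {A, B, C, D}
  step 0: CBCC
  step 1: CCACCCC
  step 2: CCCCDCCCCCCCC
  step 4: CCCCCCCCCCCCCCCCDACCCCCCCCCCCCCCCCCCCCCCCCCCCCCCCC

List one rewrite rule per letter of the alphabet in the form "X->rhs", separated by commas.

A->D, B->A, C->CC, D->AB

  step 1 ⇒ step 2: CCACCCC ⇒ CC·CC·D·CC·CC·CC·CC
    A ↦ D
    C ↦ CC
  step 0 ⇒ step 1: CBCC ⇒ CC·A·CC·CC
    B ↦ A
    D ↦ AB  (constrained at step 2)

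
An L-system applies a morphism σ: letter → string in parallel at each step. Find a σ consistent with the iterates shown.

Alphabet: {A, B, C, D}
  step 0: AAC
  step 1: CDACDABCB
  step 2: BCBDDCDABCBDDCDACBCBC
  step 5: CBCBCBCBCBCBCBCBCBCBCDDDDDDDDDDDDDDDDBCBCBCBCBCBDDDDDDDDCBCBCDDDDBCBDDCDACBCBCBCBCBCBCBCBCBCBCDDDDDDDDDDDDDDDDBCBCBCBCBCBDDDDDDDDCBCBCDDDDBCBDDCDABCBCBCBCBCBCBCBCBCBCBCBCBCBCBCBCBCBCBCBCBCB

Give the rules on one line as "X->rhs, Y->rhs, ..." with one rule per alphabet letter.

A->CDA, B->C, C->BCB, D->DD

  step 1 ⇒ step 2: CDACDABCB ⇒ BCB·DD·CDA·BCB·DD·CDA·C·BCB·C
    A ↦ CDA
    B ↦ C
    C ↦ BCB
    D ↦ DD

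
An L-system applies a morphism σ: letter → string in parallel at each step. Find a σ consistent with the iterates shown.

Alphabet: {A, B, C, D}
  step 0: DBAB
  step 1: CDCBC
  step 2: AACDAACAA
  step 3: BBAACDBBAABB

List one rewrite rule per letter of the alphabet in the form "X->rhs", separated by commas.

  step 2 ⇒ step 3: AACDAACAA ⇒ B·B·AA·CD·B·B·AA·B·B
    A ↦ B
    C ↦ AA
    D ↦ CD
  step 0 ⇒ step 1: DBAB ⇒ CD·C·B·C
    B ↦ C

A->B, B->C, C->AA, D->CD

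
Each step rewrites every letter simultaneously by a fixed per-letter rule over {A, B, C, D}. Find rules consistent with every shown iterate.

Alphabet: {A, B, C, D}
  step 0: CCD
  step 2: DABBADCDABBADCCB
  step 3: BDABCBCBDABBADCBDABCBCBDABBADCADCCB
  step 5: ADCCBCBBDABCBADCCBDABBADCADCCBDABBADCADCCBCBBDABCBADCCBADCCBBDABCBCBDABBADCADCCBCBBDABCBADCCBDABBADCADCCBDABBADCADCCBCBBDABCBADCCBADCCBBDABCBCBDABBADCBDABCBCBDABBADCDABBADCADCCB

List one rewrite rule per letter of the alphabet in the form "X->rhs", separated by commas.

  step 2 ⇒ step 3: DABBADCDABBADCCB ⇒ B·DAB·CB·CB·DAB·B·ADC·B·DAB·CB·CB·DAB·B·ADC·ADC·CB
    A ↦ DAB
    B ↦ CB
    C ↦ ADC
    D ↦ B

A->DAB, B->CB, C->ADC, D->B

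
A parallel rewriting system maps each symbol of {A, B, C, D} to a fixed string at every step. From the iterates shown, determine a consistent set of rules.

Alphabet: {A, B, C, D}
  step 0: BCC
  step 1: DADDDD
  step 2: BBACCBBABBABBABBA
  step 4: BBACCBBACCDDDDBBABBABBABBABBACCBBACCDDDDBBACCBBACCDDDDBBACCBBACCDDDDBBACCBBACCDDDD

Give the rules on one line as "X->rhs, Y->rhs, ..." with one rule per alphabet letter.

  step 1 ⇒ step 2: DADDDD ⇒ BBA·CC·BBA·BBA·BBA·BBA
    A ↦ CC
    D ↦ BBA
  step 0 ⇒ step 1: BCC ⇒ DA·DD·DD
    B ↦ DA
  step 0 ⇒ step 1: BCC ⇒ DA·DD·DD
    C ↦ DD

A->CC, B->DA, C->DD, D->BBA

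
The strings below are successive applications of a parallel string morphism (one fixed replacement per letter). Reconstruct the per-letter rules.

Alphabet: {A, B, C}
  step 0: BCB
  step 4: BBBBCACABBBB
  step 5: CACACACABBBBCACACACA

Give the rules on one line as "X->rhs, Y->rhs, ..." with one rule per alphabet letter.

A->B, B->CA, C->B

  step 4 ⇒ step 5: BBBBCACABBBB ⇒ CA·CA·CA·CA·B·B·B·B·CA·CA·CA·CA
    A ↦ B
    B ↦ CA
    C ↦ B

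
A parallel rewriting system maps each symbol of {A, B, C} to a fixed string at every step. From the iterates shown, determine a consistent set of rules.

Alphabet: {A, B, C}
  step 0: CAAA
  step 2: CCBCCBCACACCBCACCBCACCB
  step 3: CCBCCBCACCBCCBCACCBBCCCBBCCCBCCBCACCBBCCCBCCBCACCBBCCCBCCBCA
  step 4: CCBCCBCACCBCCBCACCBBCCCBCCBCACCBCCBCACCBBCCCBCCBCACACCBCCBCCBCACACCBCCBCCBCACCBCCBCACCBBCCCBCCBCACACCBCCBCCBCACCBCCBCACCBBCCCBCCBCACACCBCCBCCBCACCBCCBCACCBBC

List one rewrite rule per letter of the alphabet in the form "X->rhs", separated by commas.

A->BC, B->CA, C->CCB

  step 3 ⇒ step 4: CCBCCBCACCBCCBCACCBBCCCBBCCCBCCBCACCBBCCCBCCBCACCBBCCCBCCBCA ⇒ CCB·CCB·CA·CCB·CCB·CA·CCB·BC·CCB·CCB·CA·CCB·CCB·CA·CCB·BC·CCB·CCB·CA·CA·CCB·CCB·CCB·CA·CA·CCB·CCB·CCB·CA·CCB·CCB·CA·CCB·BC·CCB·CCB·CA·CA·CCB·CCB·CCB·CA·CCB·CCB·CA·CCB·BC·CCB·CCB·CA·CA·CCB·CCB·CCB·CA·CCB·CCB·CA·CCB·BC
    A ↦ BC
    B ↦ CA
    C ↦ CCB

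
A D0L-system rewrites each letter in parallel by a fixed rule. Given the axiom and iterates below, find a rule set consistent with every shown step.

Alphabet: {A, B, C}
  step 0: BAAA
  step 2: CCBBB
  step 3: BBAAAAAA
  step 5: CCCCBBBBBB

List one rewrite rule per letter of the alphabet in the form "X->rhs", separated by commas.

A->C, B->AA, C->B

  step 2 ⇒ step 3: CCBBB ⇒ B·B·AA·AA·AA
    B ↦ AA
    C ↦ B
    A ↦ C  (constrained at step 0)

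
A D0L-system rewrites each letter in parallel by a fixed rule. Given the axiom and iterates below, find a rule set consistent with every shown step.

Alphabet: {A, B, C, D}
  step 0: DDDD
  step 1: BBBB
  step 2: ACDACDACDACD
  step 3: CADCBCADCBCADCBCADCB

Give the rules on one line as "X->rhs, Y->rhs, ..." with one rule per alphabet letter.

A->CA, B->ACD, C->DC, D->B

  step 2 ⇒ step 3: ACDACDACDACD ⇒ CA·DC·B·CA·DC·B·CA·DC·B·CA·DC·B
    A ↦ CA
    C ↦ DC
    D ↦ B
  step 1 ⇒ step 2: BBBB ⇒ ACD·ACD·ACD·ACD
    B ↦ ACD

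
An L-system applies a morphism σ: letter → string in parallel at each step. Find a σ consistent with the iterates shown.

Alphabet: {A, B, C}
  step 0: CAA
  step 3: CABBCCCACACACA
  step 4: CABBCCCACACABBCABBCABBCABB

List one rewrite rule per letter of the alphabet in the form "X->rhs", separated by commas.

A->BB, B->C, C->CA

  step 3 ⇒ step 4: CABBCCCACACACA ⇒ CA·BB·C·C·CA·CA·CA·BB·CA·BB·CA·BB·CA·BB
    A ↦ BB
    B ↦ C
    C ↦ CA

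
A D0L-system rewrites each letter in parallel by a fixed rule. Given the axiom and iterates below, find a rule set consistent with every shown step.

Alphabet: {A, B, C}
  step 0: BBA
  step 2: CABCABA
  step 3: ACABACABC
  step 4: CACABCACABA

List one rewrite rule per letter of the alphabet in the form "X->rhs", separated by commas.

A->C, B->AB, C->A

  step 3 ⇒ step 4: ACABACABC ⇒ C·A·C·AB·C·A·C·AB·A
    A ↦ C
    B ↦ AB
    C ↦ A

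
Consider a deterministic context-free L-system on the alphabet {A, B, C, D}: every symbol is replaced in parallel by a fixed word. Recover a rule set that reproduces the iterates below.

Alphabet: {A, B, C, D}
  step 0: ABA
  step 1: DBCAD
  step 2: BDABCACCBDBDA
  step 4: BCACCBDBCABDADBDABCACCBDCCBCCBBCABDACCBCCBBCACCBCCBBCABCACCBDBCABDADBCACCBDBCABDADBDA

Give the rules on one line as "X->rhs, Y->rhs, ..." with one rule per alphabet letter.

A->D, B->BCA, C->CCB, D->BDA

  step 1 ⇒ step 2: DBCAD ⇒ BDA·BCA·CCB·D·BDA
    A ↦ D
    B ↦ BCA
    C ↦ CCB
    D ↦ BDA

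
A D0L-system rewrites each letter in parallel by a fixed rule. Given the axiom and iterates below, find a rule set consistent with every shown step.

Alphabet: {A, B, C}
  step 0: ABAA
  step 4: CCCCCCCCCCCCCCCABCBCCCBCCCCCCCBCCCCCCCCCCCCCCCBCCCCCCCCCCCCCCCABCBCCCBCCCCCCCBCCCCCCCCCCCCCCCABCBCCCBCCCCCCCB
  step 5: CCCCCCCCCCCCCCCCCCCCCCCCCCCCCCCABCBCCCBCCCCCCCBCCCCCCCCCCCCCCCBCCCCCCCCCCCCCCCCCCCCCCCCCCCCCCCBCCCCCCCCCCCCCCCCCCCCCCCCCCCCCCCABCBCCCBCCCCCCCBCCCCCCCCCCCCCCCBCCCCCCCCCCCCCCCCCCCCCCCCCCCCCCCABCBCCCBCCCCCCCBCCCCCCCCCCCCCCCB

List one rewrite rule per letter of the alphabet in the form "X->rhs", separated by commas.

  step 4 ⇒ step 5: CCCCCCCCCCCCCCCABCBCCCBCCCCCCCBCCCCCCCCCCCCCCCBCCCCCCCCCCCCCCCABCBCCCBCCCCCCCBCCCCCCCCCCCCCCCABCBCCCBCCCCCCCB ⇒ CC·CC·CC·CC·CC·CC·CC·CC·CC·CC·CC·CC·CC·CC·CC·CAB·CB·CC·CB·CC·CC·CC·CB·CC·CC·CC·CC·CC·CC·CC·CB·CC·CC·CC·CC·CC·CC·CC·CC·CC·CC·CC·CC·CC·CC·CC·CB·CC·CC·CC·CC·CC·CC·CC·CC·CC·CC·CC·CC·CC·CC·CC·CAB·CB·CC·CB·CC·CC·CC·CB·CC·CC·CC·CC·CC·CC·CC·CB·CC·CC·CC·CC·CC·CC·CC·CC·CC·CC·CC·CC·CC·CC·CC·CAB·CB·CC·CB·CC·CC·CC·CB·CC·CC·CC·CC·CC·CC·CC·CB
    A ↦ CAB
    B ↦ CB
    C ↦ CC

A->CAB, B->CB, C->CC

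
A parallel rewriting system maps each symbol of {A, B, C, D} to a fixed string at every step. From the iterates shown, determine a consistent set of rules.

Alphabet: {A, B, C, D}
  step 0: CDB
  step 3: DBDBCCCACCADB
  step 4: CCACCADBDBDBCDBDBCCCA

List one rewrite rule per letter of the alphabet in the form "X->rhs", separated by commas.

A->C, B->A, C->DB, D->CC

  step 3 ⇒ step 4: DBDBCCCACCADB ⇒ CC·A·CC·A·DB·DB·DB·C·DB·DB·C·CC·A
    A ↦ C
    B ↦ A
    C ↦ DB
    D ↦ CC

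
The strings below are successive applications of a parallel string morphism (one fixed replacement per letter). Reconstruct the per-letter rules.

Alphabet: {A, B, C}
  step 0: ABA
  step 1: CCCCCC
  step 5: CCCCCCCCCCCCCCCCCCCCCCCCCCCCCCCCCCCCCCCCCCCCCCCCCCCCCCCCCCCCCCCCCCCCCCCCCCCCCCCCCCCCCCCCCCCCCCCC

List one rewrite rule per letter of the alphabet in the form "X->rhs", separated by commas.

  step 0 ⇒ step 1: ABA ⇒ CC·CC·CC
    A ↦ CC
    B ↦ CC
    C ↦ AB  (constrained at step 1)

A->CC, B->CC, C->AB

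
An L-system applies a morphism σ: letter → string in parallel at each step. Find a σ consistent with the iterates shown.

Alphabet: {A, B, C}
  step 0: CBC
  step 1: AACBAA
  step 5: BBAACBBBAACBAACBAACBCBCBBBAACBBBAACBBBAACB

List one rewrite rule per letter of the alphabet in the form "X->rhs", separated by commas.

  step 0 ⇒ step 1: CBC ⇒ AA·CB·AA
    B ↦ CB
    C ↦ AA
    A ↦ B  (constrained at step 1)

A->B, B->CB, C->AA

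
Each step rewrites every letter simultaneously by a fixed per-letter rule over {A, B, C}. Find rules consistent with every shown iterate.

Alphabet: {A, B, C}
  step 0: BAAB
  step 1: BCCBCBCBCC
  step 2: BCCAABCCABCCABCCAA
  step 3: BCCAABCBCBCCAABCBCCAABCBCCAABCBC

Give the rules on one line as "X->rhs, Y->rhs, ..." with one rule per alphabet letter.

A->BC, B->BCC, C->A

  step 2 ⇒ step 3: BCCAABCCABCCABCCAA ⇒ BCC·A·A·BC·BC·BCC·A·A·BC·BCC·A·A·BC·BCC·A·A·BC·BC
    A ↦ BC
    B ↦ BCC
    C ↦ A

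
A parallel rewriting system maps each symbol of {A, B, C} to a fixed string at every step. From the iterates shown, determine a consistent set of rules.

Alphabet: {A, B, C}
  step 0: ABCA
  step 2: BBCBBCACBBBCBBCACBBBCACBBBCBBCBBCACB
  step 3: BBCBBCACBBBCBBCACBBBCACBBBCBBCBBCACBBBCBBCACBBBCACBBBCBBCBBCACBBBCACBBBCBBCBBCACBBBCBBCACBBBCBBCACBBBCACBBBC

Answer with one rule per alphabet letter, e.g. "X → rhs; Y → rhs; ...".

  step 2 ⇒ step 3: BBCBBCACBBBCBBCACBBBCACBBBCBBCBBCACB ⇒ BBC·BBC·ACB·BBC·BBC·ACB·BBC·ACB·BBC·BBC·BBC·ACB·BBC·BBC·ACB·BBC·ACB·BBC·BBC·BBC·ACB·BBC·ACB·BBC·BBC·BBC·ACB·BBC·BBC·ACB·BBC·BBC·ACB·BBC·ACB·BBC
    A ↦ BBC
    B ↦ BBC
    C ↦ ACB

A->BBC, B->BBC, C->ACB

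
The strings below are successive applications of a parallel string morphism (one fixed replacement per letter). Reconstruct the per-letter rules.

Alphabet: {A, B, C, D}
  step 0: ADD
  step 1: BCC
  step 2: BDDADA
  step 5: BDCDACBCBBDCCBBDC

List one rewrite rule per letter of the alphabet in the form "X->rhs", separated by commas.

  step 1 ⇒ step 2: BCC ⇒ BD·DA·DA
    B ↦ BD
    C ↦ DA
  step 0 ⇒ step 1: ADD ⇒ B·C·C
    A ↦ B
  step 0 ⇒ step 1: ADD ⇒ B·C·C
    D ↦ C

A->B, B->BD, C->DA, D->C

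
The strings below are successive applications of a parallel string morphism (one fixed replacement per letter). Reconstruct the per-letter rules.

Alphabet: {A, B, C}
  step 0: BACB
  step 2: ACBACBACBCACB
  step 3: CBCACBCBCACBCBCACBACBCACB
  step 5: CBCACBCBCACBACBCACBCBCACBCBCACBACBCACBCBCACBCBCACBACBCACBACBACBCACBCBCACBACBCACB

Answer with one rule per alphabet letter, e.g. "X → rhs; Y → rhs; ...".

A->CBC, B->CB, C->A

  step 2 ⇒ step 3: ACBACBACBCACB ⇒ CBC·A·CB·CBC·A·CB·CBC·A·CB·A·CBC·A·CB
    A ↦ CBC
    B ↦ CB
    C ↦ A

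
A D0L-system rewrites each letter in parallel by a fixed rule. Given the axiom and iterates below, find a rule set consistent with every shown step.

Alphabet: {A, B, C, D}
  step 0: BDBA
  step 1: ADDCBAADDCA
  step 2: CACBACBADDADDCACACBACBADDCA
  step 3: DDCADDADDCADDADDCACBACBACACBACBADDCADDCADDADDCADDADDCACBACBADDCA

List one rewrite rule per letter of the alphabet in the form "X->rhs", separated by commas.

A->CA, B->ADD, C->DD, D->CBA

  step 2 ⇒ step 3: CACBACBADDADDCACACBACBADDCA ⇒ DD·CA·DD·ADD·CA·DD·ADD·CA·CBA·CBA·CA·CBA·CBA·DD·CA·DD·CA·DD·ADD·CA·DD·ADD·CA·CBA·CBA·DD·CA
    A ↦ CA
    B ↦ ADD
    C ↦ DD
    D ↦ CBA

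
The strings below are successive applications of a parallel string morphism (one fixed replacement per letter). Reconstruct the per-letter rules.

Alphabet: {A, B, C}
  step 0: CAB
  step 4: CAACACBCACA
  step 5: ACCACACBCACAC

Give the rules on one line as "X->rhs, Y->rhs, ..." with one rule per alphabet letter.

A->C, B->CBC, C->A

  step 4 ⇒ step 5: CAACACBCACA ⇒ A·C·C·A·C·A·CBC·A·C·A·C
    A ↦ C
    B ↦ CBC
    C ↦ A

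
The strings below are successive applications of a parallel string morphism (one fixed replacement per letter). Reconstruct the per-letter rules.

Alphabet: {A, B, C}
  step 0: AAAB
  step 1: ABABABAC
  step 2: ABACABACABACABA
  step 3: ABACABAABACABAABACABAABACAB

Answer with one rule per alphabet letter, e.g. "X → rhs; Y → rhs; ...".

A->AB, B->AC, C->A

  step 2 ⇒ step 3: ABACABACABACABA ⇒ AB·AC·AB·A·AB·AC·AB·A·AB·AC·AB·A·AB·AC·AB
    A ↦ AB
    B ↦ AC
    C ↦ A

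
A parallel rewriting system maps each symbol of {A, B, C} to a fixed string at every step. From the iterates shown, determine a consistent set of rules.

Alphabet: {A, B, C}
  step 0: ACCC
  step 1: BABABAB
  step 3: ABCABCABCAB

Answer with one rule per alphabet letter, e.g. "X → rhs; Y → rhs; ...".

A->B, B->C, C->AB

  step 0 ⇒ step 1: ACCC ⇒ B·AB·AB·AB
    A ↦ B
    C ↦ AB
    B ↦ C  (constrained at step 1)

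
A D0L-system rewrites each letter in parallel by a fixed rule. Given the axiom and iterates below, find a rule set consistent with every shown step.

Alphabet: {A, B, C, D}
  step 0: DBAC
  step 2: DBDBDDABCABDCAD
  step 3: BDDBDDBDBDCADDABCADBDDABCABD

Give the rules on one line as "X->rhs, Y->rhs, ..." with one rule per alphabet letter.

A->CA, B->D, C->DAB, D->BD

  step 2 ⇒ step 3: DBDBDDABCABDCAD ⇒ BD·D·BD·D·BD·BD·CA·D·DAB·CA·D·BD·DAB·CA·BD
    A ↦ CA
    B ↦ D
    C ↦ DAB
    D ↦ BD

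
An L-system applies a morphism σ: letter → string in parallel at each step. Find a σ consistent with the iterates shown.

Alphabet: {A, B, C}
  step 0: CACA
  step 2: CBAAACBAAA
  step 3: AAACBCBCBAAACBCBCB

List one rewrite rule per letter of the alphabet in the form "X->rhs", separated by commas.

  step 2 ⇒ step 3: CBAAACBAAA ⇒ A·AA·CB·CB·CB·A·AA·CB·CB·CB
    A ↦ CB
    B ↦ AA
    C ↦ A

A->CB, B->AA, C->A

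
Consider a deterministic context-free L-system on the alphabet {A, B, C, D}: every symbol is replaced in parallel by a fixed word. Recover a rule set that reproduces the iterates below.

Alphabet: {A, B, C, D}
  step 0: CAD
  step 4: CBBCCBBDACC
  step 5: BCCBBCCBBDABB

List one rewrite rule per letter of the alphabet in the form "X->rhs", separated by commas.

  step 4 ⇒ step 5: CBBCCBBDACC ⇒ B·C·C·B·B·C·C·BB·DA·B·B
    A ↦ DA
    B ↦ C
    C ↦ B
    D ↦ BB

A->DA, B->C, C->B, D->BB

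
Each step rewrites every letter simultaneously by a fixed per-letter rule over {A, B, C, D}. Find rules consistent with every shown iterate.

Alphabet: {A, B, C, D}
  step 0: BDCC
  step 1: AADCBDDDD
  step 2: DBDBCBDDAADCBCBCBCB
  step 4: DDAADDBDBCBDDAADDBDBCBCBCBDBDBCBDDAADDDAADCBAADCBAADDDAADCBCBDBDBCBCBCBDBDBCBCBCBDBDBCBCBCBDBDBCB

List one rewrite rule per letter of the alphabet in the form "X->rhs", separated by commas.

A->DB, B->AAD, C->DD, D->CB

  step 1 ⇒ step 2: AADCBDDDD ⇒ DB·DB·CB·DD·AAD·CB·CB·CB·CB
    A ↦ DB
    B ↦ AAD
    C ↦ DD
    D ↦ CB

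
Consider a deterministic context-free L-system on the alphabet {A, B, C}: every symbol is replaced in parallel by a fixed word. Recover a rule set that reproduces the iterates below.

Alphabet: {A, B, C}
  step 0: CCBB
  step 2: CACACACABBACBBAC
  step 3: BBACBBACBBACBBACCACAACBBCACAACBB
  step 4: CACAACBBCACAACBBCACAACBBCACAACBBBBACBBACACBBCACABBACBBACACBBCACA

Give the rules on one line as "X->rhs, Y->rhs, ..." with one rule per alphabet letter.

A->AC, B->CA, C->BB

  step 3 ⇒ step 4: BBACBBACBBACBBACCACAACBBCACAACBB ⇒ CA·CA·AC·BB·CA·CA·AC·BB·CA·CA·AC·BB·CA·CA·AC·BB·BB·AC·BB·AC·AC·BB·CA·CA·BB·AC·BB·AC·AC·BB·CA·CA
    A ↦ AC
    B ↦ CA
    C ↦ BB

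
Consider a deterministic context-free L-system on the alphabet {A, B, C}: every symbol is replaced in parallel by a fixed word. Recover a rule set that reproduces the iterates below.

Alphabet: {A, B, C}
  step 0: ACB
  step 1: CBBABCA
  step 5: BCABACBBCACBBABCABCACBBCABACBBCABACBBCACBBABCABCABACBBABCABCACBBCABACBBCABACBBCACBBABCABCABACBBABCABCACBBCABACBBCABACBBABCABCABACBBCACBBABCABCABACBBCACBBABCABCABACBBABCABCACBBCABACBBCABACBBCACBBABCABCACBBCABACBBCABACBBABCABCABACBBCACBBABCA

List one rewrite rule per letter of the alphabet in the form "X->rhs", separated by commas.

  step 0 ⇒ step 1: ACB ⇒ CB·BA·BCA
    A ↦ CB
    B ↦ BCA
    C ↦ BA

A->CB, B->BCA, C->BA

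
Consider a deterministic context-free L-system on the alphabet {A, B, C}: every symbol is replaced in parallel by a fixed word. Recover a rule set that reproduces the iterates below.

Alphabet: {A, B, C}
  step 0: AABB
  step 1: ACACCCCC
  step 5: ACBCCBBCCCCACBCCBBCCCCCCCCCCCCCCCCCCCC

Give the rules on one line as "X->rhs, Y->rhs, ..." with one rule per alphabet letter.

  step 0 ⇒ step 1: AABB ⇒ AC·AC·CC·CC
    A ↦ AC
    B ↦ CC
    C ↦ B  (constrained at step 1)

A->AC, B->CC, C->B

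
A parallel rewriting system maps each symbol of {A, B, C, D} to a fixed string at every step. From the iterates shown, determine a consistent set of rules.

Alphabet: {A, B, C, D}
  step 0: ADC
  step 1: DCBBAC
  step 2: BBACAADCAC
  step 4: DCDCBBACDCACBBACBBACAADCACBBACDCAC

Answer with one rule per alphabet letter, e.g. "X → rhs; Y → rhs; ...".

  step 1 ⇒ step 2: DCBBAC ⇒ BB·AC·A·A·DC·AC
    A ↦ DC
    B ↦ A
    C ↦ AC
    D ↦ BB

A->DC, B->A, C->AC, D->BB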